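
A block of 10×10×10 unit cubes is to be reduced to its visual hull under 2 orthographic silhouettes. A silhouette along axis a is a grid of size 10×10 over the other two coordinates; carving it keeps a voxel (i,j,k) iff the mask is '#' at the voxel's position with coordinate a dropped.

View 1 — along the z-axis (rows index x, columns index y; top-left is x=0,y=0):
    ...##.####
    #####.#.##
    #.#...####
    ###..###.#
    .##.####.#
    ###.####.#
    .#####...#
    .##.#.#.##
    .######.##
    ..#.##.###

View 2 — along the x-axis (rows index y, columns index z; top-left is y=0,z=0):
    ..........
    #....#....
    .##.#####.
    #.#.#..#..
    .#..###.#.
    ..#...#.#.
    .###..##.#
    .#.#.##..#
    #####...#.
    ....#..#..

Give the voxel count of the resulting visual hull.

285 voxels

full grid |V| = 1000
  1. axis=2 (XY plane), |mask|=68  ⇒  voxels=680
  2. axis=0 (YZ plane), |mask|=40  ⇒  voxels=285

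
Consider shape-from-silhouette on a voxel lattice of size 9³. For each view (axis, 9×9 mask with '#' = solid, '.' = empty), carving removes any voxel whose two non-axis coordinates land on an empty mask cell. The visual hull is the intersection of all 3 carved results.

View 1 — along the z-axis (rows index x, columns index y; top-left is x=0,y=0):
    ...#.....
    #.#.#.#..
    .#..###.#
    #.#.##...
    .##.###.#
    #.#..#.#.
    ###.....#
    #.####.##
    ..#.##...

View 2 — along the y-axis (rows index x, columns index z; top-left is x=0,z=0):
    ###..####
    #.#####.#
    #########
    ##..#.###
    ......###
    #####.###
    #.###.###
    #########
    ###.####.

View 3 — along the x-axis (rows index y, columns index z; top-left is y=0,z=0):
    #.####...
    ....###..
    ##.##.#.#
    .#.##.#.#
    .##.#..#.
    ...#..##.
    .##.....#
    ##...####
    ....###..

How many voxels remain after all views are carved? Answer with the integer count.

start: 9×9×9 = 729 voxels
[1] z-view keeps 38 columns → grid now 342
[2] y-view keeps 63 columns → grid now 266
[3] x-view keeps 38 columns → grid now 126

voxel count = 126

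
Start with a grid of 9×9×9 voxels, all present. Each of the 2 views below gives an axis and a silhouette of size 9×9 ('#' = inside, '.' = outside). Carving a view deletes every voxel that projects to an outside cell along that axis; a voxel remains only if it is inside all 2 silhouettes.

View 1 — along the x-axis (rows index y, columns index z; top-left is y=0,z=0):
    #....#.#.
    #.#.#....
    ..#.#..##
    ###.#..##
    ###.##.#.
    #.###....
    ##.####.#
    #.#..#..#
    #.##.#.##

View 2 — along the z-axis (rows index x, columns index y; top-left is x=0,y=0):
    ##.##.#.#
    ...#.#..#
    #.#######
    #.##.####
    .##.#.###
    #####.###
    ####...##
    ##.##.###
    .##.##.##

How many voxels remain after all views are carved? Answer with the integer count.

before carving: 729 voxels (9×9×9)
  1. axis=0 (YZ plane), |mask|=43  ⇒  voxels=387
  2. axis=2 (XY plane), |mask|=57  ⇒  voxels=278

remaining voxels: 278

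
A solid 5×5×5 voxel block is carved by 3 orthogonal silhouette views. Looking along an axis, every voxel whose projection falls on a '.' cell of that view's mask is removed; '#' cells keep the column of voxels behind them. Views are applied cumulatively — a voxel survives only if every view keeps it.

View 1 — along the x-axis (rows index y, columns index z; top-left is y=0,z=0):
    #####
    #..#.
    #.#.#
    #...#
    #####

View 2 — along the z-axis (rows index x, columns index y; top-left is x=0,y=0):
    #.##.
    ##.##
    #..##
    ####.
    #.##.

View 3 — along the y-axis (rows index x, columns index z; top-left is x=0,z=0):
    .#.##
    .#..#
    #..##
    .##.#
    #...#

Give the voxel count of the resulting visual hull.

remaining voxels: 30

initial block: 5^3 = 125
after view 1 [x-axis, 17 of 25 cells solid] → remaining = 85
after view 2 [z-axis, 17 of 25 cells solid] → remaining = 58
after view 3 [y-axis, 13 of 25 cells solid] → remaining = 30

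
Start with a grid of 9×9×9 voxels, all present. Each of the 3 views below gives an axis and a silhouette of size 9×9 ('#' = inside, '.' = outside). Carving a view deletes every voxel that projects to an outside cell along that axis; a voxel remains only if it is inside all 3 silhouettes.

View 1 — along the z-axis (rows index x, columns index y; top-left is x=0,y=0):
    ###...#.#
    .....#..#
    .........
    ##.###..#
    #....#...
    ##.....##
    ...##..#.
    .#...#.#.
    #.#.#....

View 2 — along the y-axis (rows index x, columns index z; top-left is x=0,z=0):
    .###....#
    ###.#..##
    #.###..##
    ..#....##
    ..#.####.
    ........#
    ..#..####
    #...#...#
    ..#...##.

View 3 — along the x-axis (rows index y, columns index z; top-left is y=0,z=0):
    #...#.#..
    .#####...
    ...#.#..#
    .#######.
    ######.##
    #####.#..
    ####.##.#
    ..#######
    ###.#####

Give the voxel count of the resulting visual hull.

voxel count = 60

full grid |V| = 729
  1. axis=2 (XY plane), |mask|=28  ⇒  voxels=252
  2. axis=1 (XZ plane), |mask|=36  ⇒  voxels=97
  3. axis=0 (YZ plane), |mask|=54  ⇒  voxels=60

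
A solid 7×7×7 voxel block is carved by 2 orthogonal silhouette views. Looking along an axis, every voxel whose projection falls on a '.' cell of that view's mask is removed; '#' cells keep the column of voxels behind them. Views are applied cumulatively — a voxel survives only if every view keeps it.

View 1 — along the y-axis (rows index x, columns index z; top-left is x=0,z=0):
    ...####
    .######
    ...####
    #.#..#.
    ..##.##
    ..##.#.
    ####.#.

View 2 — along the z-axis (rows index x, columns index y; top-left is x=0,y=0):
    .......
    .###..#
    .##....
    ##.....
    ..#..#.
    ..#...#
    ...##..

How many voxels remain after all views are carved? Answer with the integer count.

before carving: 343 voxels (7×7×7)
step 1: project along y, AND mask (29/49) → |grid| = 203
step 2: project along z, AND mask (14/49) → |grid| = 62

voxel count = 62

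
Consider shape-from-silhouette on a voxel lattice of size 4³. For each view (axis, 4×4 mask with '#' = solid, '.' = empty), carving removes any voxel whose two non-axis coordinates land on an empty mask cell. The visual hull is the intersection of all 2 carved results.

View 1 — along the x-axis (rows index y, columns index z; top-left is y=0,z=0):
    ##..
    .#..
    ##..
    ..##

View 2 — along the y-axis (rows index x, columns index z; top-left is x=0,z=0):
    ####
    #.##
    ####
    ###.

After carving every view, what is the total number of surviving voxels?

24 voxels

initial block: 4^3 = 64
V1 x: intersect with YZ mask (7 set) -- 28 left
V2 y: intersect with XZ mask (14 set) -- 24 left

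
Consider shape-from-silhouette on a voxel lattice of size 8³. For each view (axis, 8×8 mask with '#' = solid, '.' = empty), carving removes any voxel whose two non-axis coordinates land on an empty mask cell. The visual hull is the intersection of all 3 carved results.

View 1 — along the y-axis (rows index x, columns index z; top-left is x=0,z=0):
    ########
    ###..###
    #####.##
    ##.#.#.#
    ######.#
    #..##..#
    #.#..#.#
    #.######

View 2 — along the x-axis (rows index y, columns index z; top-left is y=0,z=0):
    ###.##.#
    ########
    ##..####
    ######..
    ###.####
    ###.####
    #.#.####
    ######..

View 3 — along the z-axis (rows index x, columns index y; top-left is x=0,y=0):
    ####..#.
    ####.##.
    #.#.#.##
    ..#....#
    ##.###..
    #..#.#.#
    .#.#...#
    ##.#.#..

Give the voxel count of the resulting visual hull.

before carving: 512 voxels (8×8×8)
[1] y-view keeps 48 columns → grid now 384
[2] x-view keeps 52 columns → grid now 315
[3] z-view keeps 34 columns → grid now 173

voxel count = 173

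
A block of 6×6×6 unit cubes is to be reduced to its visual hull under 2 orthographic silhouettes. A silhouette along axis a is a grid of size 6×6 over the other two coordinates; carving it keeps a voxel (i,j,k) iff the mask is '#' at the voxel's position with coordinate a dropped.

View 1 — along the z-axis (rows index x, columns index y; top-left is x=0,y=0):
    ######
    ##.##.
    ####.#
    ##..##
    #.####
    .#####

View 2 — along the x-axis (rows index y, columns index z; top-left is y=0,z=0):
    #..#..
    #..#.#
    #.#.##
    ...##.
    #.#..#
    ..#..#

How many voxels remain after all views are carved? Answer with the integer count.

voxel count = 76

start: 6×6×6 = 216 voxels
V1 z: intersect with XY mask (29 set) -- 174 left
V2 x: intersect with YZ mask (16 set) -- 76 left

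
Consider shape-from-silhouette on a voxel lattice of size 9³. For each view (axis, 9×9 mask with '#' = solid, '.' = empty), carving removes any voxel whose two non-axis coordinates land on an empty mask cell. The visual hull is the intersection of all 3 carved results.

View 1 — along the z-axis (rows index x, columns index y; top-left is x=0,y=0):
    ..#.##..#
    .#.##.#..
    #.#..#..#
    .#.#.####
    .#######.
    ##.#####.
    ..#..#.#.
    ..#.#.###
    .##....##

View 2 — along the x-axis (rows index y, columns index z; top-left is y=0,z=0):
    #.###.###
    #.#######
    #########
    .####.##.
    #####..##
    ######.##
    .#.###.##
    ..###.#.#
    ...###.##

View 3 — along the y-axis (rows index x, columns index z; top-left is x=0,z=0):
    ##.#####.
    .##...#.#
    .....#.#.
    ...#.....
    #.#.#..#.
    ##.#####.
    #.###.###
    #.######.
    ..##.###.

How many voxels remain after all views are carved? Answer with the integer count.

voxel count = 162

start: 9×9×9 = 729 voxels
[1] z-view keeps 44 columns → grid now 396
[2] x-view keeps 61 columns → grid now 300
[3] y-view keeps 44 columns → grid now 162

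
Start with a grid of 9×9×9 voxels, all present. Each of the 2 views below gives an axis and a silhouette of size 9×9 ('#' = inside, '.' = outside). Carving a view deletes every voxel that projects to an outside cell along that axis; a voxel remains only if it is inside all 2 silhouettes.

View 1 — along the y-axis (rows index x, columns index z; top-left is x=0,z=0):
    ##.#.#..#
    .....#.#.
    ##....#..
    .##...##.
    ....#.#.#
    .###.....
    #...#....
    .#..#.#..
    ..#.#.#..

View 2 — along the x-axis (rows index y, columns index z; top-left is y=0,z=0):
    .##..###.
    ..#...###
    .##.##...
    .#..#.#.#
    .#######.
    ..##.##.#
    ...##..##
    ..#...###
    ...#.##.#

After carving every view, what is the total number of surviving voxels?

start: 9×9×9 = 729 voxels
V1 y: intersect with XZ mask (28 set) -- 252 left
V2 x: intersect with YZ mask (41 set) -- 129 left

|visual hull| = 129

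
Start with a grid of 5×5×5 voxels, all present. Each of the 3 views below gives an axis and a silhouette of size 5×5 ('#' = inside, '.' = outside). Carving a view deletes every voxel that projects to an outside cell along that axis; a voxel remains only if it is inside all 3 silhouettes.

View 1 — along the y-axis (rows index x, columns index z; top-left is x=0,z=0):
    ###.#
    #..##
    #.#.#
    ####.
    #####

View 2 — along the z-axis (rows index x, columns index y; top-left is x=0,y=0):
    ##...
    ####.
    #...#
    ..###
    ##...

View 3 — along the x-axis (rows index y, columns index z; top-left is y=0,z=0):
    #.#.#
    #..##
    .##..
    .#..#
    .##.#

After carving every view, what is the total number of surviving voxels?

full grid |V| = 125
carve view 1 (along y, XZ-mask fill 19/25): 95 voxels remain
carve view 2 (along z, XY-mask fill 13/25): 48 voxels remain
carve view 3 (along x, YZ-mask fill 13/25): 27 voxels remain

voxel count = 27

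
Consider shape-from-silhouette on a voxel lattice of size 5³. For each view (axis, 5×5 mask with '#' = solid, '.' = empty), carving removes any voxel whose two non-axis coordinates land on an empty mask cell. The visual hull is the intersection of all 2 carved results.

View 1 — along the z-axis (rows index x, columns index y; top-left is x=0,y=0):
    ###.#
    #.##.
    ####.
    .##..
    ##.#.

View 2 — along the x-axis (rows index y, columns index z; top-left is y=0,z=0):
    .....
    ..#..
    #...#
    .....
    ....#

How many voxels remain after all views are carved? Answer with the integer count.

|visual hull| = 13

before carving: 125 voxels (5×5×5)
  1. axis=2 (XY plane), |mask|=16  ⇒  voxels=80
  2. axis=0 (YZ plane), |mask|=4  ⇒  voxels=13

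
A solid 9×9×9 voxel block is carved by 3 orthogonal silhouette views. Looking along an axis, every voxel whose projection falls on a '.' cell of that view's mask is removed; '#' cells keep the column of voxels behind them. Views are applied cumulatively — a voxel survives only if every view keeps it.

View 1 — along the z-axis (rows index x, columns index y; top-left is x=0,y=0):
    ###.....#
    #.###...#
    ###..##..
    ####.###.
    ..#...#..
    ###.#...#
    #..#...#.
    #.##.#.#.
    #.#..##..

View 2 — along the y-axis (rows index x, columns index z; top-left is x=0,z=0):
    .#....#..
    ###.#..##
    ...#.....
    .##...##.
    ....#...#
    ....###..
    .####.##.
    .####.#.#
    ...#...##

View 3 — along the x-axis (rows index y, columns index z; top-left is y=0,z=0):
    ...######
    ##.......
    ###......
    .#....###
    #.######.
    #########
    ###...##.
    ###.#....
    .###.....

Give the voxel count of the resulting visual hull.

initial block: 9^3 = 729
V1 z: intersect with XY mask (40 set) -- 360 left
V2 y: intersect with XZ mask (33 set) -- 150 left
V3 x: intersect with YZ mask (43 set) -- 80 left

remaining voxels: 80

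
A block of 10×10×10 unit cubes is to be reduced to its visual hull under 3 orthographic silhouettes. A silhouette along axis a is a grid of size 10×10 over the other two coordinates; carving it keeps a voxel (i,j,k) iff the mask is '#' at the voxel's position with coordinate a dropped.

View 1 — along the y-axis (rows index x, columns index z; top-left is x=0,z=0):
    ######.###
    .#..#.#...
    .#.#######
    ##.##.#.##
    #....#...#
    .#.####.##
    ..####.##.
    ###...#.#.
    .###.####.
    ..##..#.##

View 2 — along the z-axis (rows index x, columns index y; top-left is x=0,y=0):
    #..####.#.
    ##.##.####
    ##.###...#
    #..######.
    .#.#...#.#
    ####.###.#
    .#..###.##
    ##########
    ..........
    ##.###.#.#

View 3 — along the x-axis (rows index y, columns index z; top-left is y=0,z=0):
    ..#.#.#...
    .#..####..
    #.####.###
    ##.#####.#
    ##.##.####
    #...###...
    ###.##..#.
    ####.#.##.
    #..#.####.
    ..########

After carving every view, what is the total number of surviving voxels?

remaining voxels: 222

full grid |V| = 1000
carve view 1 (along y, XZ-mask fill 60/100): 600 voxels remain
carve view 2 (along z, XY-mask fill 62/100): 364 voxels remain
carve view 3 (along x, YZ-mask fill 63/100): 222 voxels remain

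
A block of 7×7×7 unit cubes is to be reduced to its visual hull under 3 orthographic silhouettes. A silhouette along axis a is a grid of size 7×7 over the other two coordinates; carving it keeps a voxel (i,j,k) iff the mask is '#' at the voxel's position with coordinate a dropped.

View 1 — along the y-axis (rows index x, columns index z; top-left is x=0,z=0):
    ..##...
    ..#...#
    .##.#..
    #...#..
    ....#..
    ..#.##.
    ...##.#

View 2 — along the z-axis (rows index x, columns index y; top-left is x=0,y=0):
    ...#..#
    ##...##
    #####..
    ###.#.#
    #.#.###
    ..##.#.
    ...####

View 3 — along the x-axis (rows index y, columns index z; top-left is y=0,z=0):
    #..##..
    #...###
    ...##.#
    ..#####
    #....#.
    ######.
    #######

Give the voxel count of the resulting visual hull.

start: 7×7×7 = 343 voxels
step 1: project along y, AND mask (16/49) → |grid| = 112
step 2: project along z, AND mask (28/49) → |grid| = 63
step 3: project along x, AND mask (30/49) → |grid| = 40

voxel count = 40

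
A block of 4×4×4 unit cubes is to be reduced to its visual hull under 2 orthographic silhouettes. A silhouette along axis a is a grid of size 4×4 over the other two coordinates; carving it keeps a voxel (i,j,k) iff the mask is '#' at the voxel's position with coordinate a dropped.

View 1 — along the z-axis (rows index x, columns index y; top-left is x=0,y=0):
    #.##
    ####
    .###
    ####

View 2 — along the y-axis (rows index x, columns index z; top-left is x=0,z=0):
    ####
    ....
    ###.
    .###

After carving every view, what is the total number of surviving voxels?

start: 4×4×4 = 64 voxels
carve view 1 (along z, XY-mask fill 14/16): 56 voxels remain
carve view 2 (along y, XZ-mask fill 10/16): 33 voxels remain

remaining voxels: 33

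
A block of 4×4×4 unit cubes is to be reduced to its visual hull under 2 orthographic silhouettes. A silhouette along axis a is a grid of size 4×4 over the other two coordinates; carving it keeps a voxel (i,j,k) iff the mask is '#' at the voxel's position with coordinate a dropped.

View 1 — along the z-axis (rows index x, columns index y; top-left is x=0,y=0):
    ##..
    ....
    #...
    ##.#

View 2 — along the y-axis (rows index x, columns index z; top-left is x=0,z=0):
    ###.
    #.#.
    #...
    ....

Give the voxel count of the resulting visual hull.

before carving: 64 voxels (4×4×4)
[1] z-view keeps 6 columns → grid now 24
[2] y-view keeps 6 columns → grid now 7

voxel count = 7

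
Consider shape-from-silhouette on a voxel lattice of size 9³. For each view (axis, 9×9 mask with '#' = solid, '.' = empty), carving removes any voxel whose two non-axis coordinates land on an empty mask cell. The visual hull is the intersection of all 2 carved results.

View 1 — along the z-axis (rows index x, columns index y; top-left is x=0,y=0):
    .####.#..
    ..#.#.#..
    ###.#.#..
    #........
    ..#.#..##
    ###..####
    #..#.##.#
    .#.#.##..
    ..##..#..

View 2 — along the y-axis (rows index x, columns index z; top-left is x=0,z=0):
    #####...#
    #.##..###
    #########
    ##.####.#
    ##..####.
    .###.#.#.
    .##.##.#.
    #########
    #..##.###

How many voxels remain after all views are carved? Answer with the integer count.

full grid |V| = 729
V1 z: intersect with XY mask (37 set) -- 333 left
V2 y: intersect with XZ mask (59 set) -- 238 left

238 voxels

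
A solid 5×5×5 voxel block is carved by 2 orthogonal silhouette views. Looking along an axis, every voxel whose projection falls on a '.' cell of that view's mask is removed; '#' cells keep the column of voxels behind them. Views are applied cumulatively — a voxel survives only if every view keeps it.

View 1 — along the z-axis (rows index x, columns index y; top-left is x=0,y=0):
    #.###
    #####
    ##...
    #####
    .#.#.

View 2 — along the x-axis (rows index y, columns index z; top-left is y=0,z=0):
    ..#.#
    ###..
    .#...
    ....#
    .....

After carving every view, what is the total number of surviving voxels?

voxel count = 27

initial block: 5^3 = 125
step 1: project along z, AND mask (18/25) → |grid| = 90
step 2: project along x, AND mask (7/25) → |grid| = 27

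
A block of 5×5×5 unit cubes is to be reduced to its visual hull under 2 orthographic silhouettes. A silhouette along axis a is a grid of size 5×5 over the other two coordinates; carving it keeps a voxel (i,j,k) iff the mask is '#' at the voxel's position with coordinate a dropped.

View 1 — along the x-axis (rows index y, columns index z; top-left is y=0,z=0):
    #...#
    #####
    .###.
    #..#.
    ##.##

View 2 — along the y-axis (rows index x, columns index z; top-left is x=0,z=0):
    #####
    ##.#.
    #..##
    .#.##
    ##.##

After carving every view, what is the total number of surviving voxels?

before carving: 125 voxels (5×5×5)
carve view 1 (along x, YZ-mask fill 16/25): 80 voxels remain
carve view 2 (along y, XZ-mask fill 18/25): 62 voxels remain

remaining voxels: 62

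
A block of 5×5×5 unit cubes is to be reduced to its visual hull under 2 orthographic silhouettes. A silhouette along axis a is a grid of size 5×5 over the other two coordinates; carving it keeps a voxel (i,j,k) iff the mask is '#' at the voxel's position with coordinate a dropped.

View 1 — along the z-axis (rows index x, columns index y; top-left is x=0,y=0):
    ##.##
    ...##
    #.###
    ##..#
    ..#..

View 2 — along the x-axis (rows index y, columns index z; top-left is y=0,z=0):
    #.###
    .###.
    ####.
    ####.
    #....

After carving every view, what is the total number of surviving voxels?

|visual hull| = 42

initial block: 5^3 = 125
[1] z-view keeps 14 columns → grid now 70
[2] x-view keeps 16 columns → grid now 42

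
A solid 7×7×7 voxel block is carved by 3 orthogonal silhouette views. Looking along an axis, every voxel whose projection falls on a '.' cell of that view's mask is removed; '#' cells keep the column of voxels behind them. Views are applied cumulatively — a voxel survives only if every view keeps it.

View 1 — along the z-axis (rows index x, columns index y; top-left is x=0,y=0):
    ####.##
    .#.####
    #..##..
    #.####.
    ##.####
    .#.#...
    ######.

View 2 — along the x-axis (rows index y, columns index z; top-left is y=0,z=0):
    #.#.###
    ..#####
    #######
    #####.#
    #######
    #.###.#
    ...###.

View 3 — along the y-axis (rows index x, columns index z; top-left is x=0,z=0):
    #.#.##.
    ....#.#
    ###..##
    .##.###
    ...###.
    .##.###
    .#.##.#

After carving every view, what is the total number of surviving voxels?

voxel count = 105

initial block: 7^3 = 343
step 1: project along z, AND mask (33/49) → |grid| = 231
step 2: project along x, AND mask (38/49) → |grid| = 182
step 3: project along y, AND mask (28/49) → |grid| = 105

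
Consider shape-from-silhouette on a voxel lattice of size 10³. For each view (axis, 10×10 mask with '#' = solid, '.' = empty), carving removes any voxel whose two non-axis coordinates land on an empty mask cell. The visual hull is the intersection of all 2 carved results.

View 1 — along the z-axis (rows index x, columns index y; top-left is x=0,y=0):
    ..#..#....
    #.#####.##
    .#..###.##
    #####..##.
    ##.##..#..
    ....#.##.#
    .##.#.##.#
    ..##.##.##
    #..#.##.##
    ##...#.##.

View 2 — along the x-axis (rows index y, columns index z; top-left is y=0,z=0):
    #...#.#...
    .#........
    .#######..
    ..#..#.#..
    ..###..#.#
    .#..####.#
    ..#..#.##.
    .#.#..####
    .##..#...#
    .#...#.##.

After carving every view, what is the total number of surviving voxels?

initial block: 10^3 = 1000
step 1: project along z, AND mask (55/100) → |grid| = 550
step 2: project along x, AND mask (43/100) → |grid| = 238

remaining voxels: 238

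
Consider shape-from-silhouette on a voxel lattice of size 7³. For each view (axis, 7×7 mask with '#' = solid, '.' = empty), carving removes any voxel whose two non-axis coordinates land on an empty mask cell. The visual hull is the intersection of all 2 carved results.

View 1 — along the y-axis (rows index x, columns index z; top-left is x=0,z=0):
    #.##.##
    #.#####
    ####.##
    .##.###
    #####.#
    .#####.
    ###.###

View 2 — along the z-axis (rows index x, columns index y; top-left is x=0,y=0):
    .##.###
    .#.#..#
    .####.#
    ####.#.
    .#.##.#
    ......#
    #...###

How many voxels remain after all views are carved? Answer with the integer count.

start: 7×7×7 = 343 voxels
V1 y: intersect with XZ mask (39 set) -- 273 left
V2 z: intersect with XY mask (27 set) -- 151 left

voxel count = 151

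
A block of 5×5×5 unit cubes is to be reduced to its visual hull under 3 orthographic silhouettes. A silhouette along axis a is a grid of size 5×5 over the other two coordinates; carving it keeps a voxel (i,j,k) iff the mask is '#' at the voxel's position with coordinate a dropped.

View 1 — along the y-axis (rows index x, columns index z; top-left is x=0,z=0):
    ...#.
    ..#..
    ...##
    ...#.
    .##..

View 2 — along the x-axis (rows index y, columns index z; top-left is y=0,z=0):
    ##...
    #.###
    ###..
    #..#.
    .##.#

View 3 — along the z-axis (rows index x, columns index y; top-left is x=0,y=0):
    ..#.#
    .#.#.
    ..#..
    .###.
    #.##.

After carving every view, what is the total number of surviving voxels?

start: 5×5×5 = 125 voxels
[1] y-view keeps 7 columns → grid now 35
[2] x-view keeps 14 columns → grid now 17
[3] z-view keeps 11 columns → grid now 6

voxel count = 6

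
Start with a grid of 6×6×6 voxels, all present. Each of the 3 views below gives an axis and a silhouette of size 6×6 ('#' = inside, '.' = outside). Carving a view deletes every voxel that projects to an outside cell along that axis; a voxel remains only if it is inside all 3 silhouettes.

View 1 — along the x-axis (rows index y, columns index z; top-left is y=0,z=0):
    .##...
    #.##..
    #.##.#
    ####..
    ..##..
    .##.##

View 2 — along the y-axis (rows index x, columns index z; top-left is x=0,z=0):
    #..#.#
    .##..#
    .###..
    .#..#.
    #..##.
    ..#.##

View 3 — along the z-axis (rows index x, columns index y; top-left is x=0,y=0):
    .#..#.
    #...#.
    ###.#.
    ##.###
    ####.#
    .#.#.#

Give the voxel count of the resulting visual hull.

before carving: 216 voxels (6×6×6)
[1] x-view keeps 19 columns → grid now 114
[2] y-view keeps 17 columns → grid now 54
[3] z-view keeps 21 columns → grid now 30

voxel count = 30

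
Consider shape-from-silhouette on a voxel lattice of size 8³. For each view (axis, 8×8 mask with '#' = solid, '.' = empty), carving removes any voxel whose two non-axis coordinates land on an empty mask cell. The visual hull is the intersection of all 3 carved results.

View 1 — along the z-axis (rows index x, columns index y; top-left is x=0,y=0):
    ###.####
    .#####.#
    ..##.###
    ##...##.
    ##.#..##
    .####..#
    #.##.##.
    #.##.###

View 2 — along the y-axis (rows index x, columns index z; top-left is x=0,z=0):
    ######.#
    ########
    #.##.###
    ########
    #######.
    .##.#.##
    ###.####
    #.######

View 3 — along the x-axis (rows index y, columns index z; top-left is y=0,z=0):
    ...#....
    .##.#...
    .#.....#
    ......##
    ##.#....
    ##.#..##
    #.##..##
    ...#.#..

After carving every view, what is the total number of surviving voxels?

110 voxels

start: 8×8×8 = 512 voxels
carve view 1 (along z, XY-mask fill 43/64): 344 voxels remain
carve view 2 (along y, XZ-mask fill 55/64): 296 voxels remain
carve view 3 (along x, YZ-mask fill 23/64): 110 voxels remain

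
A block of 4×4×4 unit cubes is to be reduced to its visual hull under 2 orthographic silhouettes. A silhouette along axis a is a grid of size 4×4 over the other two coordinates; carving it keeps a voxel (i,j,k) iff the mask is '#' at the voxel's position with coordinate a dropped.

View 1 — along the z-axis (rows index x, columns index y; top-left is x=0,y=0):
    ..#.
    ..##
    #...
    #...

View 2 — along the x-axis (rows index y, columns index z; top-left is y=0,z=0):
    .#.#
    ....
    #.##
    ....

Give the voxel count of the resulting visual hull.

start: 4×4×4 = 64 voxels
[1] z-view keeps 5 columns → grid now 20
[2] x-view keeps 5 columns → grid now 10

|visual hull| = 10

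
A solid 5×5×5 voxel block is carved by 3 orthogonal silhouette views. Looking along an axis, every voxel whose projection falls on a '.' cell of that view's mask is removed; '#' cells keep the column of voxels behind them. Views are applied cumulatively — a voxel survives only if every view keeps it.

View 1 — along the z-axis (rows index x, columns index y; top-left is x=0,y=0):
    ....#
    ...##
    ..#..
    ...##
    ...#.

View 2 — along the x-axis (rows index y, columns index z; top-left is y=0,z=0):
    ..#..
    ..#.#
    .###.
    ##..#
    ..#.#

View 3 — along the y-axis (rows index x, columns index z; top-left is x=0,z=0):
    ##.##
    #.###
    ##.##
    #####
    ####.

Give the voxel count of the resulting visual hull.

remaining voxels: 14

before carving: 125 voxels (5×5×5)
V1 z: intersect with XY mask (7 set) -- 35 left
V2 x: intersect with YZ mask (11 set) -- 18 left
V3 y: intersect with XZ mask (21 set) -- 14 left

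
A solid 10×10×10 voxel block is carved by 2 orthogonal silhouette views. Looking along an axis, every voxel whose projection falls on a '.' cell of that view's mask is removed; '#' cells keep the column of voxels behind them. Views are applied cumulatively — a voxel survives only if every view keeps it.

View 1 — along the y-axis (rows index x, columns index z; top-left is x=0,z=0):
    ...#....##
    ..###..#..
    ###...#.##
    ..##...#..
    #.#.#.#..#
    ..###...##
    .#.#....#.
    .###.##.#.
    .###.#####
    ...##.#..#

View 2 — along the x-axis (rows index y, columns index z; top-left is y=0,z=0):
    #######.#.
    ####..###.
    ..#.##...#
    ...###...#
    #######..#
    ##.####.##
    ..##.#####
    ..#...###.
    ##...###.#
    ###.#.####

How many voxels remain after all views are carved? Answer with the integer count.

full grid |V| = 1000
V1 y: intersect with XZ mask (47 set) -- 470 left
V2 x: intersect with YZ mask (64 set) -- 304 left

remaining voxels: 304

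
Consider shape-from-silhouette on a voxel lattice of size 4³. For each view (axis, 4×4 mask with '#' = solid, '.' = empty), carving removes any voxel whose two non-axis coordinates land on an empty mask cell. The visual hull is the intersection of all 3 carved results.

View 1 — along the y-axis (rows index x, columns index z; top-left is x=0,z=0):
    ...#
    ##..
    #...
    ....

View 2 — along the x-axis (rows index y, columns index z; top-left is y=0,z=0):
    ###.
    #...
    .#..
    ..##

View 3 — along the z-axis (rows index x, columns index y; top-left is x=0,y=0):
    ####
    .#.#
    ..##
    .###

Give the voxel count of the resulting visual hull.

remaining voxels: 2

full grid |V| = 64
[1] y-view keeps 4 columns → grid now 16
[2] x-view keeps 7 columns → grid now 7
[3] z-view keeps 11 columns → grid now 2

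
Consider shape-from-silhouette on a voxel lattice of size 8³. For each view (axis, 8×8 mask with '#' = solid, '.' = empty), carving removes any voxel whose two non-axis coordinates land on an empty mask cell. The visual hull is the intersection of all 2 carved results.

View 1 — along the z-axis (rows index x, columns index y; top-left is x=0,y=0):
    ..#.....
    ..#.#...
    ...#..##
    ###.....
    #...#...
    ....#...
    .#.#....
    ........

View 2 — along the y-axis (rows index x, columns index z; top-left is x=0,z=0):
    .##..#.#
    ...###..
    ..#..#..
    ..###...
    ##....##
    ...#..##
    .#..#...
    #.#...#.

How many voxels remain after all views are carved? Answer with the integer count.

remaining voxels: 40

before carving: 512 voxels (8×8×8)
  1. axis=2 (XY plane), |mask|=14  ⇒  voxels=112
  2. axis=1 (XZ plane), |mask|=24  ⇒  voxels=40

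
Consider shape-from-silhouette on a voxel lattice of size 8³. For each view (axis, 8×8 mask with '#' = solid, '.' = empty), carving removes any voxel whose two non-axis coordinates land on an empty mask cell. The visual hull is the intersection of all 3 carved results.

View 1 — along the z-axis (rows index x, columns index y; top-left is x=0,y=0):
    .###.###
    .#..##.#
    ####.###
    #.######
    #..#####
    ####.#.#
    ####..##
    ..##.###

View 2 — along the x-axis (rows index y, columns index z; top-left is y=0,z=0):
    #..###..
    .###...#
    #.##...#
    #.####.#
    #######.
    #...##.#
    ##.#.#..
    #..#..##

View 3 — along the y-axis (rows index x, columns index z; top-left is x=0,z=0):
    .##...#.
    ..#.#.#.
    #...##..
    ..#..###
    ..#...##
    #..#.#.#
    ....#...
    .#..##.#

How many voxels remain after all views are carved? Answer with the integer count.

voxel count = 76

start: 8×8×8 = 512 voxels
[1] z-view keeps 47 columns → grid now 376
[2] x-view keeps 37 columns → grid now 211
[3] y-view keeps 25 columns → grid now 76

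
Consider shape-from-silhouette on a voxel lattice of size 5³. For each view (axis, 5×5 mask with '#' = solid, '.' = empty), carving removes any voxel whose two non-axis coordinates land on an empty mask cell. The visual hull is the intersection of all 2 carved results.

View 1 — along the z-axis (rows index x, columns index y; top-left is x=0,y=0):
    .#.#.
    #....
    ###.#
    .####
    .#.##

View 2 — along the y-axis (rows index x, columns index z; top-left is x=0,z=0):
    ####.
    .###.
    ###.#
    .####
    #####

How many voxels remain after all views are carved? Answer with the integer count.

remaining voxels: 58

initial block: 5^3 = 125
[1] z-view keeps 14 columns → grid now 70
[2] y-view keeps 20 columns → grid now 58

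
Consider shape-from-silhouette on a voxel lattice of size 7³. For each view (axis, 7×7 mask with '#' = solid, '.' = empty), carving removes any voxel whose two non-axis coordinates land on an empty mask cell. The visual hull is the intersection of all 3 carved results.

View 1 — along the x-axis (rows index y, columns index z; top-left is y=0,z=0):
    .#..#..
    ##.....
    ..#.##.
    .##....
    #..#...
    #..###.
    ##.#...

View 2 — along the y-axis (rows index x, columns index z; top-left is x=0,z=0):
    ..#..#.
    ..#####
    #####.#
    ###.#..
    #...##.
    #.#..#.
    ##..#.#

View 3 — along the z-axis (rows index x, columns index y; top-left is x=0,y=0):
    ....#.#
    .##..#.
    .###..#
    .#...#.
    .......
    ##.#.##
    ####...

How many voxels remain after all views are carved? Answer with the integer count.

start: 7×7×7 = 343 voxels
V1 x: intersect with YZ mask (18 set) -- 126 left
V2 y: intersect with XZ mask (27 set) -- 71 left
V3 z: intersect with XY mask (20 set) -- 30 left

remaining voxels: 30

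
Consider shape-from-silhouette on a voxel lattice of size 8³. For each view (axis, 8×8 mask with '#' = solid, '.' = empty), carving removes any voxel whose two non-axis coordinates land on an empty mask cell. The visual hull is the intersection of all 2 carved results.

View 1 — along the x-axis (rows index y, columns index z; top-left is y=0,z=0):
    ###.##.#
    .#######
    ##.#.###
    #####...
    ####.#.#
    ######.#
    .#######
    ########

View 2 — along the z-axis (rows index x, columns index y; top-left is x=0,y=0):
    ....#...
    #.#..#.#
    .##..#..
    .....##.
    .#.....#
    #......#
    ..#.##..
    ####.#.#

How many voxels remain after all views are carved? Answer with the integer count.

|visual hull| = 154

initial block: 8^3 = 512
step 1: project along x, AND mask (52/64) → |grid| = 416
step 2: project along z, AND mask (23/64) → |grid| = 154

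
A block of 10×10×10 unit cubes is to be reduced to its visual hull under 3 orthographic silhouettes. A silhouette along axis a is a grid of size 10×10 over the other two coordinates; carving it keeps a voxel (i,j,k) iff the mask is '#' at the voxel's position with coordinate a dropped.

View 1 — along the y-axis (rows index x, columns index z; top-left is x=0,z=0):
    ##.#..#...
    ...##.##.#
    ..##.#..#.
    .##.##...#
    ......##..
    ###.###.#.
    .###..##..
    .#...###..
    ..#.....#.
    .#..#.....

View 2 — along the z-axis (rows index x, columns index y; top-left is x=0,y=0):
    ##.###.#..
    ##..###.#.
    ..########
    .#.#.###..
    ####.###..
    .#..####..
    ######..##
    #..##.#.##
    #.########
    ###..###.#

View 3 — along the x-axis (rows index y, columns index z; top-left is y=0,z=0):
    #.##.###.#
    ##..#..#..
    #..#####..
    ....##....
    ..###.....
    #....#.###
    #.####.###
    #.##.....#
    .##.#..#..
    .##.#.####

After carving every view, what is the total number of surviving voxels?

120 voxels

initial block: 10^3 = 1000
after view 1 [y-axis, 40 of 100 cells solid] → remaining = 400
after view 2 [z-axis, 67 of 100 cells solid] → remaining = 256
after view 3 [x-axis, 50 of 100 cells solid] → remaining = 120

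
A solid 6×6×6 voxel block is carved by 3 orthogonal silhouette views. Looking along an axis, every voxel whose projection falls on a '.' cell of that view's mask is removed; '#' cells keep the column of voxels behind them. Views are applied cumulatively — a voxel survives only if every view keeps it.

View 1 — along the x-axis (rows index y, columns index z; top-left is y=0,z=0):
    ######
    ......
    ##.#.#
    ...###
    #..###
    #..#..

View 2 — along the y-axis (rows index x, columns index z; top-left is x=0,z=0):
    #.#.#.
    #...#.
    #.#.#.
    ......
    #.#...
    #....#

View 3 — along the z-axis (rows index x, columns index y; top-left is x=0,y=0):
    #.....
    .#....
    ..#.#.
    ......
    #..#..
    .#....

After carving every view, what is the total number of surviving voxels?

full grid |V| = 216
  1. axis=0 (YZ plane), |mask|=19  ⇒  voxels=114
  2. axis=1 (XZ plane), |mask|=12  ⇒  voxels=36
  3. axis=2 (XY plane), |mask|=7  ⇒  voxels=8

|visual hull| = 8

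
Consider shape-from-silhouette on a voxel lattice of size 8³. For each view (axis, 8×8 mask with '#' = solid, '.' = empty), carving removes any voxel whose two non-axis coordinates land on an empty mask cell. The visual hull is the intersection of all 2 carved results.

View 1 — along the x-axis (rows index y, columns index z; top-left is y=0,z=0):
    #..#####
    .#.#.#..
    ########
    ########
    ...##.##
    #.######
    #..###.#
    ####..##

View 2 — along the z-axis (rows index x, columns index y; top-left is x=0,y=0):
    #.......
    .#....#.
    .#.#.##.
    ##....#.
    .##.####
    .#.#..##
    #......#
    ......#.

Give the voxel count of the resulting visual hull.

|visual hull| = 123

full grid |V| = 512
  1. axis=0 (YZ plane), |mask|=47  ⇒  voxels=376
  2. axis=2 (XY plane), |mask|=23  ⇒  voxels=123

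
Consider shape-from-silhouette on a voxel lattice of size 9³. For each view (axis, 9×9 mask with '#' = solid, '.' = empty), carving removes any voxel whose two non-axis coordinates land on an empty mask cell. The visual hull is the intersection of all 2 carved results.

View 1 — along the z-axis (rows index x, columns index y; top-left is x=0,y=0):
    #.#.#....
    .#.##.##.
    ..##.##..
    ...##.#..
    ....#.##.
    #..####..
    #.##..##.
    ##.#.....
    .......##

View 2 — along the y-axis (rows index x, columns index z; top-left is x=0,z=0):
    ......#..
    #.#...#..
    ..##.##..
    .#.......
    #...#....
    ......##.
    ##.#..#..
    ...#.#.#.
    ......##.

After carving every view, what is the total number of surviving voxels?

start: 9×9×9 = 729 voxels
V1 z: intersect with XY mask (33 set) -- 297 left
V2 y: intersect with XZ mask (22 set) -- 86 left

voxel count = 86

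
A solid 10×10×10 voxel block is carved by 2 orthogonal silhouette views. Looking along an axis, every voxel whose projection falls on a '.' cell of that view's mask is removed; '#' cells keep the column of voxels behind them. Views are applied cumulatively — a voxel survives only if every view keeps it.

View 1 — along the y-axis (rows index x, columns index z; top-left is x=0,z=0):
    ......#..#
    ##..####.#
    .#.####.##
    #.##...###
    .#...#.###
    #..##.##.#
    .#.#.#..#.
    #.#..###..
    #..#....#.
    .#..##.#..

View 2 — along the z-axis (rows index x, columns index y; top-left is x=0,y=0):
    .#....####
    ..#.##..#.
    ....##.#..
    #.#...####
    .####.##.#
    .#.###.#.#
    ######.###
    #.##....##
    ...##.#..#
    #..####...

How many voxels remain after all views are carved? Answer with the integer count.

full grid |V| = 1000
carve view 1 (along y, XZ-mask fill 49/100): 490 voxels remain
carve view 2 (along z, XY-mask fill 54/100): 259 voxels remain

259 voxels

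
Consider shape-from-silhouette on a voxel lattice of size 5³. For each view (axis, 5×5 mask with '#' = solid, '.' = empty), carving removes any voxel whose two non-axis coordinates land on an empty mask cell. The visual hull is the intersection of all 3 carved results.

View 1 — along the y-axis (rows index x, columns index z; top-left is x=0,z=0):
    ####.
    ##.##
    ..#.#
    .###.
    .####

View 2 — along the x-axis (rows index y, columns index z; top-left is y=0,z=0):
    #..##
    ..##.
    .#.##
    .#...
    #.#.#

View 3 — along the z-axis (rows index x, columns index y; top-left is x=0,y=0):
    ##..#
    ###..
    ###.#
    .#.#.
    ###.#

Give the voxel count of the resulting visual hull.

before carving: 125 voxels (5×5×5)
carve view 1 (along y, XZ-mask fill 17/25): 85 voxels remain
carve view 2 (along x, YZ-mask fill 12/25): 41 voxels remain
carve view 3 (along z, XY-mask fill 16/25): 30 voxels remain

remaining voxels: 30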